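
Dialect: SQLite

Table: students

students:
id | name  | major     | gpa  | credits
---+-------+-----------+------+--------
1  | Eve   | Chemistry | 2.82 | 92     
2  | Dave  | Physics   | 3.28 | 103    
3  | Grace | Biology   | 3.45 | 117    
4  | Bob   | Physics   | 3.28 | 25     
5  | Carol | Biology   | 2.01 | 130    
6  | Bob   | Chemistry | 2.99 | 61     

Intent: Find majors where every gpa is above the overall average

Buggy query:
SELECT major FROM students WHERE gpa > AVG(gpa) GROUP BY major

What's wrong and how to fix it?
Bug: WHERE evaluates per row before aggregation, so AVG() is unavailable

Fix: Compute the overall average in a scalar subquery and compare each group's MIN against it in HAVING

Corrected query:
SELECT major FROM students GROUP BY major HAVING MIN(gpa) > (SELECT AVG(gpa) FROM students)

Result:
major  
-------
Physics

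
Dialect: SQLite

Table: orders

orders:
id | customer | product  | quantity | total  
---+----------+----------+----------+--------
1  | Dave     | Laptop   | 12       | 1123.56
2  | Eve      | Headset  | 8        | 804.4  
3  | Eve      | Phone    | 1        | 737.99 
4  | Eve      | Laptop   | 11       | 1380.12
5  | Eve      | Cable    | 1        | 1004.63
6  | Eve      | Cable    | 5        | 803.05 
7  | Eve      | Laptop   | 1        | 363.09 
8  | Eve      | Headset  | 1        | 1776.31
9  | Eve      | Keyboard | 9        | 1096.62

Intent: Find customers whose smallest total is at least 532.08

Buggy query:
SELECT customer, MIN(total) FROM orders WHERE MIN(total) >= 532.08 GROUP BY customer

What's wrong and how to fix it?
Bug: Aggregates like MIN are computed per group after WHERE runs

Fix: Replace WHERE with HAVING after the GROUP BY

Corrected query:
SELECT customer, MIN(total) FROM orders GROUP BY customer HAVING MIN(total) >= 532.08

Result:
customer | MIN(total)
---------+-----------
Dave     | 1123.56   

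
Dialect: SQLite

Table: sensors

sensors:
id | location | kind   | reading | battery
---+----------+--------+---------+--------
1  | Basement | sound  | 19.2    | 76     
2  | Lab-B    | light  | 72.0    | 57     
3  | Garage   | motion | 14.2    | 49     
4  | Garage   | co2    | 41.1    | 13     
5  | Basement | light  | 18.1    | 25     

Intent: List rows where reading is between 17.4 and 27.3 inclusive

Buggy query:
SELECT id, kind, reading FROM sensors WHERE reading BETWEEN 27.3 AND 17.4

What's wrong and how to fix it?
Bug: The bounds are reversed; BETWEEN a AND b requires a <= b to match anything

Fix: Write BETWEEN 17.4 AND 27.3

Corrected query:
SELECT id, kind, reading FROM sensors WHERE reading BETWEEN 17.4 AND 27.3

Result:
id | kind  | reading
---+-------+--------
1  | sound | 19.2   
5  | light | 18.1   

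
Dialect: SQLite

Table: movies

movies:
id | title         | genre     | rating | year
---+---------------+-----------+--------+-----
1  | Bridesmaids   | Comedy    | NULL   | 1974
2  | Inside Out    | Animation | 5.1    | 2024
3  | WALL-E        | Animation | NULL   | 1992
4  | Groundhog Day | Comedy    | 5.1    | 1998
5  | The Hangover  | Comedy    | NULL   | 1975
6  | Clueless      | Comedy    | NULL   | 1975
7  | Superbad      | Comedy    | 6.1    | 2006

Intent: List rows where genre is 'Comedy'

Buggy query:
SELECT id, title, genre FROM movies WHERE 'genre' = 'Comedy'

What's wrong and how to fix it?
Bug: 'genre' in single quotes is a string literal, not the column; the comparison is literal-vs-literal and never true

Fix: Remove the quotes around the column name (or use double quotes for an identifier)

Corrected query:
SELECT id, title, genre FROM movies WHERE genre = 'Comedy'

Result:
id | title         | genre 
---+---------------+-------
1  | Bridesmaids   | Comedy
4  | Groundhog Day | Comedy
5  | The Hangover  | Comedy
6  | Clueless      | Comedy
7  | Superbad      | Comedy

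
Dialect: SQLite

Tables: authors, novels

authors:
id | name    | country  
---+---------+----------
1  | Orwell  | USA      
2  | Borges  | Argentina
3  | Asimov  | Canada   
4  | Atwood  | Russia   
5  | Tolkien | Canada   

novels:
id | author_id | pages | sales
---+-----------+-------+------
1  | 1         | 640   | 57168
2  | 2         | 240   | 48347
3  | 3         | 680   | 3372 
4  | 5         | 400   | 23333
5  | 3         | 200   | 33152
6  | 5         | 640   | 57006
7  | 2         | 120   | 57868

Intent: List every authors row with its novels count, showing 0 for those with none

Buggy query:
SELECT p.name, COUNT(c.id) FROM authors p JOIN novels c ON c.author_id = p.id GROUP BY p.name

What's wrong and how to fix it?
Bug: INNER JOIN drops authors rows that have no matching novels rows

Fix: Use LEFT JOIN so parents without children still appear (COUNT(c.id) gives 0)

Corrected query:
SELECT p.name, COUNT(c.id) FROM authors p LEFT JOIN novels c ON c.author_id = p.id GROUP BY p.name

Result:
name    | COUNT(c.id)
--------+------------
Asimov  | 2          
Atwood  | 0          
Borges  | 2          
Orwell  | 1          
Tolkien | 2          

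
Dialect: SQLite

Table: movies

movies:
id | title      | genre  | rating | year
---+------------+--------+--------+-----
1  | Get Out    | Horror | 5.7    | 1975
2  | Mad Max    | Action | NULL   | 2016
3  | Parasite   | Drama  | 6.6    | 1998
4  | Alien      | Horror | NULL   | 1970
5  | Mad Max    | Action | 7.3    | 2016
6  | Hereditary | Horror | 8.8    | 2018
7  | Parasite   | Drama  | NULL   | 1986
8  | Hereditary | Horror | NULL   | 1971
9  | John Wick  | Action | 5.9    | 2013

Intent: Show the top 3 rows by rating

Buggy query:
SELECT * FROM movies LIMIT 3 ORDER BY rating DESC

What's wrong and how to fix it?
Bug: LIMIT must come after ORDER BY

Fix: Swap the clauses: ORDER BY first, then LIMIT

Corrected query:
SELECT * FROM movies ORDER BY rating DESC LIMIT 3

Result:
id | title      | genre  | rating | year
---+------------+--------+--------+-----
6  | Hereditary | Horror | 8.8    | 2018
5  | Mad Max    | Action | 7.3    | 2016
3  | Parasite   | Drama  | 6.6    | 1998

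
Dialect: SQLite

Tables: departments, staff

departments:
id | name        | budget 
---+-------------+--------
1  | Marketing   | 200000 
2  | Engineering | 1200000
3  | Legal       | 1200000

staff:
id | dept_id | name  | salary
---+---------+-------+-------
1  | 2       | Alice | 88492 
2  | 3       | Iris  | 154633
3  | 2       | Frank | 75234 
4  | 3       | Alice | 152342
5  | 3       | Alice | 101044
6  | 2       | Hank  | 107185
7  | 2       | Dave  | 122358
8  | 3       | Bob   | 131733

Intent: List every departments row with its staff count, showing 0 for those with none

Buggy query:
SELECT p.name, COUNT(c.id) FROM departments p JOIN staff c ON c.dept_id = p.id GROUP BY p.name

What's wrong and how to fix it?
Bug: An inner join excludes parents with zero children

Fix: Switch to LEFT JOIN to retain unmatched parent rows

Corrected query:
SELECT p.name, COUNT(c.id) FROM departments p LEFT JOIN staff c ON c.dept_id = p.id GROUP BY p.name

Result:
name        | COUNT(c.id)
------------+------------
Engineering | 4          
Legal       | 4          
Marketing   | 0          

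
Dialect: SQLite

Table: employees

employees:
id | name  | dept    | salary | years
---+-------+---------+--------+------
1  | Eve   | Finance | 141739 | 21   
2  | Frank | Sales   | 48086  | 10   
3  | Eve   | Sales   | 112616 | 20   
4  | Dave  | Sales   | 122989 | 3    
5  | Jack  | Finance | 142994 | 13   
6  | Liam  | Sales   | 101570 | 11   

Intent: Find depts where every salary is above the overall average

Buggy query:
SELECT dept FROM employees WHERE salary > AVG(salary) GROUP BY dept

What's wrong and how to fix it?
Bug: AVG() is an aggregate; it can't sit directly in WHERE

Fix: Use a subquery for AVG and a HAVING MIN(...) filter so the condition holds for every row in the group

Corrected query:
SELECT dept FROM employees GROUP BY dept HAVING MIN(salary) > (SELECT AVG(salary) FROM employees)

Result:
dept   
-------
Finance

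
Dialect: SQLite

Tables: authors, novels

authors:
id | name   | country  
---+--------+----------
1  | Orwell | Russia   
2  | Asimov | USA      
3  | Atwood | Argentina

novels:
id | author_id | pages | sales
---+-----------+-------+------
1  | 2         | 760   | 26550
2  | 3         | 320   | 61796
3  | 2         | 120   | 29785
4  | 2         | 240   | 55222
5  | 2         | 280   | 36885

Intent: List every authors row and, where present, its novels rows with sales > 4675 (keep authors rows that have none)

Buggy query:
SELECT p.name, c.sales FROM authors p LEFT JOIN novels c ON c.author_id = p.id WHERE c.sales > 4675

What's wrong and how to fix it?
Bug: A WHERE condition on the right-hand table after LEFT JOIN drops unmatched parents

Fix: Move the right-table condition into the ON clause so unmatched parents are kept

Corrected query:
SELECT p.name, c.sales FROM authors p LEFT JOIN novels c ON c.author_id = p.id AND c.sales > 4675

Result:
name   | sales
-------+------
Orwell | NULL 
Asimov | 26550
Asimov | 29785
Asimov | 36885
Asimov | 55222
Atwood | 61796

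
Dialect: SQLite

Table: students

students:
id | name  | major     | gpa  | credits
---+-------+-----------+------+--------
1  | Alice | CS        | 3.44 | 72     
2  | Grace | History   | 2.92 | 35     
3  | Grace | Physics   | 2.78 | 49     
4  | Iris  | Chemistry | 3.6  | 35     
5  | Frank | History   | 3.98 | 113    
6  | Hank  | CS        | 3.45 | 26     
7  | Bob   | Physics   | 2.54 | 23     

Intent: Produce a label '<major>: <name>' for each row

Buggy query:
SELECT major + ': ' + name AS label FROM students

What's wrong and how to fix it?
Bug: SQLite uses || for string concatenation; + coerces text to numbers (yielding 0)

Fix: Use the || operator for string concatenation

Corrected query:
SELECT major || ': ' || name AS label FROM students

Result:
label          
---------------
CS: Alice      
History: Grace 
Physics: Grace 
Chemistry: Iris
History: Frank 
CS: Hank       
Physics: Bob   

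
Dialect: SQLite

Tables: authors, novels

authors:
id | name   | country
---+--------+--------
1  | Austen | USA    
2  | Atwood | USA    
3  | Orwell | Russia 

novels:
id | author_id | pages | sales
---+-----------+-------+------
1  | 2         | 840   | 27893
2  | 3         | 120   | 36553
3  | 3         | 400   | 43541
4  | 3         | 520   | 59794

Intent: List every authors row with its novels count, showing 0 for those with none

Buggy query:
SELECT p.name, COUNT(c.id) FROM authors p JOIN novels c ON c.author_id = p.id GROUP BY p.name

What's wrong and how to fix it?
Bug: INNER JOIN drops authors rows that have no matching novels rows

Fix: Use LEFT JOIN so parents without children still appear (COUNT(c.id) gives 0)

Corrected query:
SELECT p.name, COUNT(c.id) FROM authors p LEFT JOIN novels c ON c.author_id = p.id GROUP BY p.name

Result:
name   | COUNT(c.id)
-------+------------
Atwood | 1          
Austen | 0          
Orwell | 3          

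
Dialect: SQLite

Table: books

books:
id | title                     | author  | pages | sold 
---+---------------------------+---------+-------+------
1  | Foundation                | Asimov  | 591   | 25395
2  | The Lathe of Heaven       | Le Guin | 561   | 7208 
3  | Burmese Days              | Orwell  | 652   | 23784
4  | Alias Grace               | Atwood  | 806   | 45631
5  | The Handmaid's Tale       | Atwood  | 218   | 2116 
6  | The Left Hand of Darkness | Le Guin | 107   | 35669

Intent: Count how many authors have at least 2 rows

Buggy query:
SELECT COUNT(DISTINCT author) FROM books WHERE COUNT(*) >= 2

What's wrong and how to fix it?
Bug: WHERE filters individual rows, not groups, so a group-level COUNT is invalid there

Fix: Use a subquery that GROUPs and filters with HAVING, then count its rows

Corrected query:
SELECT COUNT(*) FROM (SELECT author FROM books GROUP BY author HAVING COUNT(*) >= 2)

Result:
COUNT(*)
--------
2       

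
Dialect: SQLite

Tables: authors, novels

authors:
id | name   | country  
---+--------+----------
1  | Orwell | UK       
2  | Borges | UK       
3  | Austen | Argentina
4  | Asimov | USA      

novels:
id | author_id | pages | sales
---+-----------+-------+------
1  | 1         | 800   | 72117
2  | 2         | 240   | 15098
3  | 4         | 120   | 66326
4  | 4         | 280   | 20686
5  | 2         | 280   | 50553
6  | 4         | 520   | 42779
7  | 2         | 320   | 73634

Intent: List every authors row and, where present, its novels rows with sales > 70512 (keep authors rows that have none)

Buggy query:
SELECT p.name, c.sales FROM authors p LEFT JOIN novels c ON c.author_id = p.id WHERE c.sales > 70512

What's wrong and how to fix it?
Bug: A WHERE condition on the right-hand table after LEFT JOIN drops unmatched parents

Fix: Put 'c.sales > 70512' in the JOIN's ON clause instead of WHERE

Corrected query:
SELECT p.name, c.sales FROM authors p LEFT JOIN novels c ON c.author_id = p.id AND c.sales > 70512

Result:
name   | sales
-------+------
Orwell | 72117
Borges | 73634
Austen | NULL 
Asimov | NULL 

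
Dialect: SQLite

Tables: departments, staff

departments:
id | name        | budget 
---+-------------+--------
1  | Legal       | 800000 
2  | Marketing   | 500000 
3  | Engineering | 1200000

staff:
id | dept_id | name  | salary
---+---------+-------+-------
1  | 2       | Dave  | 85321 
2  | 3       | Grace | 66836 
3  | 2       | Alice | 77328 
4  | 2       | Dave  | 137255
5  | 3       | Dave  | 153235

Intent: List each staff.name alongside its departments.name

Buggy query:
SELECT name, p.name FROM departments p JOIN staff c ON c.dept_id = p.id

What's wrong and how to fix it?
Bug: 'name' exists in both joined tables, so the database can't tell which one is meant

Fix: Qualify the column with its table alias (c.name)

Corrected query:
SELECT c.name, p.name FROM departments p JOIN staff c ON c.dept_id = p.id

Result:
name  | name       
------+------------
Dave  | Marketing  
Grace | Engineering
Alice | Marketing  
Dave  | Marketing  
Dave  | Engineering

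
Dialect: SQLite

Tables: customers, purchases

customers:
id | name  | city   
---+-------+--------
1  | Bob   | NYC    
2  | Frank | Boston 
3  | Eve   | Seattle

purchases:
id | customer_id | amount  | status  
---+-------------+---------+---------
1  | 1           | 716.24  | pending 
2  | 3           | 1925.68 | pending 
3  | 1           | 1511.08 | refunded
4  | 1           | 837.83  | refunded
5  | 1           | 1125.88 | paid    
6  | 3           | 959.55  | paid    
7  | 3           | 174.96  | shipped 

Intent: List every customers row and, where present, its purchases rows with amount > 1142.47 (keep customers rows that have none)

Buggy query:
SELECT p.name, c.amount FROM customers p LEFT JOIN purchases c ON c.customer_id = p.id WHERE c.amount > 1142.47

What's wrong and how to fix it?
Bug: Filtering c.amount in WHERE discards the NULL rows produced by LEFT JOIN, turning it into an inner join

Fix: Put 'c.amount > 1142.47' in the JOIN's ON clause instead of WHERE

Corrected query:
SELECT p.name, c.amount FROM customers p LEFT JOIN purchases c ON c.customer_id = p.id AND c.amount > 1142.47

Result:
name  | amount 
------+--------
Bob   | 1511.08
Frank | NULL   
Eve   | 1925.68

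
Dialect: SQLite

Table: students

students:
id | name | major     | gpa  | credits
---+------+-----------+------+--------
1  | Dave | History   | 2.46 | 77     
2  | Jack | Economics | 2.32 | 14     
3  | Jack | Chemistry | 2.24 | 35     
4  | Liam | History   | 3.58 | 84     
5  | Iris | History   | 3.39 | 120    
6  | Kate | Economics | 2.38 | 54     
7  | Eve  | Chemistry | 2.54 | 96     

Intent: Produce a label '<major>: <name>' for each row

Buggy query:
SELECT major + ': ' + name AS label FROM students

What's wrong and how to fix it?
Bug: SQLite uses || for string concatenation; + coerces text to numbers (yielding 0)

Fix: Replace + with || to concatenate text

Corrected query:
SELECT major || ': ' || name AS label FROM students

Result:
label          
---------------
History: Dave  
Economics: Jack
Chemistry: Jack
History: Liam  
History: Iris  
Economics: Kate
Chemistry: Eve 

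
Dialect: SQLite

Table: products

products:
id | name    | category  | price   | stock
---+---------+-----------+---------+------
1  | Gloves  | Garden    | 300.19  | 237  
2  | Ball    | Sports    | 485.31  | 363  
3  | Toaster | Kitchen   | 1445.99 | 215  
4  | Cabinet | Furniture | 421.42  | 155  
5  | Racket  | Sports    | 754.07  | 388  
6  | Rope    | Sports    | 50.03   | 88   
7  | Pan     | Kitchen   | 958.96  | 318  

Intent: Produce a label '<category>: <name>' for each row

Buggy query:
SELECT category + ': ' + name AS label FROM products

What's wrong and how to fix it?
Bug: SQLite uses || for string concatenation; + coerces text to numbers (yielding 0)

Fix: Use the || operator for string concatenation

Corrected query:
SELECT category || ': ' || name AS label FROM products

Result:
label             
------------------
Garden: Gloves    
Sports: Ball      
Kitchen: Toaster  
Furniture: Cabinet
Sports: Racket    
Sports: Rope      
Kitchen: Pan      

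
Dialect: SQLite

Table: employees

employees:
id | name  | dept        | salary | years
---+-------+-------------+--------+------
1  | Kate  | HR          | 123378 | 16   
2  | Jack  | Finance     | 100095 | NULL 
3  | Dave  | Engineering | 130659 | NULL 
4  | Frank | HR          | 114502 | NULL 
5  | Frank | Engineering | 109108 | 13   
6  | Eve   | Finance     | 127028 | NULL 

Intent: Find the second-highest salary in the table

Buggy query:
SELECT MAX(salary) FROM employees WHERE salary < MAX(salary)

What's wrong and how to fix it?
Bug: MAX(salary) on the right of the comparison is an aggregate-in-WHERE error

Fix: Put the inner MAX in a scalar subquery

Corrected query:
SELECT MAX(salary) FROM employees WHERE salary < (SELECT MAX(salary) FROM employees)

Result:
MAX(salary)
-----------
127028     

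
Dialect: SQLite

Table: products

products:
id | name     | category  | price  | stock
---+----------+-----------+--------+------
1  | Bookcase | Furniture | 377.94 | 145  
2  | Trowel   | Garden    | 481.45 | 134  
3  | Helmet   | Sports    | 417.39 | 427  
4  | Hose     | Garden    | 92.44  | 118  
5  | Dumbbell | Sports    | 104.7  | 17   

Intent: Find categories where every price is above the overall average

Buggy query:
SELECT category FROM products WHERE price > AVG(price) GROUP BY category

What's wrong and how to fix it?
Bug: AVG() is an aggregate; it can't sit directly in WHERE

Fix: Compute the overall average in a scalar subquery and compare each group's MIN against it in HAVING

Corrected query:
SELECT category FROM products GROUP BY category HAVING MIN(price) > (SELECT AVG(price) FROM products)

Result:
category 
---------
Furniture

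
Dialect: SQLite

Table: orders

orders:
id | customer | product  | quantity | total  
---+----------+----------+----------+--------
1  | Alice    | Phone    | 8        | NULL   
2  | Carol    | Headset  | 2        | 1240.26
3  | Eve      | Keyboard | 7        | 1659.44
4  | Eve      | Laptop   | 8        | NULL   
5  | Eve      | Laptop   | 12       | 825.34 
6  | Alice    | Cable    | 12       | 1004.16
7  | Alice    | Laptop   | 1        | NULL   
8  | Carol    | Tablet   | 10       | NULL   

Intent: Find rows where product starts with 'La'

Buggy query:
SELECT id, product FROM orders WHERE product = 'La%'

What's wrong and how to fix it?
Bug: '=' compares the literal string including the % character; pattern matching needs LIKE

Fix: Replace '=' with LIKE so 'La%' is treated as a pattern

Corrected query:
SELECT id, product FROM orders WHERE product LIKE 'La%'

Result:
id | product
---+--------
4  | Laptop 
5  | Laptop 
7  | Laptop 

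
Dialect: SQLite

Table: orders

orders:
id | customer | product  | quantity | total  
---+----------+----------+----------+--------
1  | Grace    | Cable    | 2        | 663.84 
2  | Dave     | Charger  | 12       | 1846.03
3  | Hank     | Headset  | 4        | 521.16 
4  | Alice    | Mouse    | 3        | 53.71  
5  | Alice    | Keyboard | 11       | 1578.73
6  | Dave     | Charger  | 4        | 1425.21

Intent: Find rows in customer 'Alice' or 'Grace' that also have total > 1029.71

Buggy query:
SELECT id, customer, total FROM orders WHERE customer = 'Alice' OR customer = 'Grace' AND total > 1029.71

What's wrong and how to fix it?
Bug: AND binds tighter than OR, so this parses as customer = 'Alice' OR (customer = 'Grace' AND total > 1029.71)

Fix: Add parentheses around the OR so the AND applies to both alternatives

Corrected query:
SELECT id, customer, total FROM orders WHERE (customer = 'Alice' OR customer = 'Grace') AND total > 1029.71

Result:
id | customer | total  
---+----------+--------
5  | Alice    | 1578.73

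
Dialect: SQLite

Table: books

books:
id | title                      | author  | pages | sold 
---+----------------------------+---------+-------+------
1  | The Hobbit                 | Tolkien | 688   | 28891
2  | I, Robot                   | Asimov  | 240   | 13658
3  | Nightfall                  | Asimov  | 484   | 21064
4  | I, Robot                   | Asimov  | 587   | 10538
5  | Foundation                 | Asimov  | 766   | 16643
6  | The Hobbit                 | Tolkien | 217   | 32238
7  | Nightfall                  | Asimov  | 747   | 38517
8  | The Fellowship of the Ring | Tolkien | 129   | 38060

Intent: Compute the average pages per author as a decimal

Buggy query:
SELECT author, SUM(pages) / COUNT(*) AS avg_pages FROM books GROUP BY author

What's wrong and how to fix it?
Bug: SUM(pages) and COUNT(*) are both integers; the division truncates the fractional part

Fix: Multiply by 1.0 (or CAST to REAL) to force floating-point division

Corrected query:
SELECT author, SUM(pages) * 1.0 / COUNT(*) AS avg_pages FROM books GROUP BY author

Result:
author  | avg_pages 
--------+-----------
Asimov  | 564.8     
Tolkien | 344.666667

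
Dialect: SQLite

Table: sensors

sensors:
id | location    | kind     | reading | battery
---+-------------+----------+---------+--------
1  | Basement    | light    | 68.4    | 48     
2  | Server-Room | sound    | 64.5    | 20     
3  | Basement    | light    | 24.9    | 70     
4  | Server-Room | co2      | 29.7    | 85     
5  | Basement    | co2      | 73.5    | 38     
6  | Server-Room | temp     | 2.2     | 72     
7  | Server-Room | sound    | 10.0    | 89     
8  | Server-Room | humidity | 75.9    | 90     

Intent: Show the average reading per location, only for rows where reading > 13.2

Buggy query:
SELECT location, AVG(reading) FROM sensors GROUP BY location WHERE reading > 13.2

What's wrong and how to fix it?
Bug: WHERE cannot follow GROUP BY

Fix: Move the WHERE clause before GROUP BY

Corrected query:
SELECT location, AVG(reading) FROM sensors WHERE reading > 13.2 GROUP BY location

Result:
location    | AVG(reading)
------------+-------------
Basement    | 55.6        
Server-Room | 56.7        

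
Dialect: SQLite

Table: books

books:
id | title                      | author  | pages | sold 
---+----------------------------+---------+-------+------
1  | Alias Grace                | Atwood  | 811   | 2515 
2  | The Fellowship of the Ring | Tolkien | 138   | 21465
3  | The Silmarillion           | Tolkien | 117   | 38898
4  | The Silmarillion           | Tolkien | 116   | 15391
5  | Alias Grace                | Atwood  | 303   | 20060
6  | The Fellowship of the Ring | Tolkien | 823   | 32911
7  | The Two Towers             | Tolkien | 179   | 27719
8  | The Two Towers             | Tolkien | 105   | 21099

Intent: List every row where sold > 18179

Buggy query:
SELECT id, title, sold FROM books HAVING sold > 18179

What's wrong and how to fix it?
Bug: This is a non-aggregate query (no GROUP BY, no aggregates), so in SQLite the HAVING clause is invalid here; a row-level condition belongs in WHERE

Fix: Use WHERE for row-level filtering

Corrected query:
SELECT id, title, sold FROM books WHERE sold > 18179

Result:
id | title                      | sold 
---+----------------------------+------
2  | The Fellowship of the Ring | 21465
3  | The Silmarillion           | 38898
5  | Alias Grace                | 20060
6  | The Fellowship of the Ring | 32911
7  | The Two Towers             | 27719
8  | The Two Towers             | 21099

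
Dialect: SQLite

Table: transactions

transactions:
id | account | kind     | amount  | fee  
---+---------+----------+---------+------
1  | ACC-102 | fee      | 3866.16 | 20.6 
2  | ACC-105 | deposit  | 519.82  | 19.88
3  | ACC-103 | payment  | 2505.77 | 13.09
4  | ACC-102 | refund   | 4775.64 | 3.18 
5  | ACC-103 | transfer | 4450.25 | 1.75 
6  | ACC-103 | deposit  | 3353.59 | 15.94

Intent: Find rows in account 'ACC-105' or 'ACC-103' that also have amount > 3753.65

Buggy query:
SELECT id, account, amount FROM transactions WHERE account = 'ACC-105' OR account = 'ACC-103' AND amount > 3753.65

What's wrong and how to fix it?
Bug: AND binds tighter than OR, so this parses as account = 'ACC-105' OR (account = 'ACC-103' AND amount > 3753.65)

Fix: Group the OR with parentheses (or use IN), then AND the threshold

Corrected query:
SELECT id, account, amount FROM transactions WHERE (account = 'ACC-105' OR account = 'ACC-103') AND amount > 3753.65

Result:
id | account | amount 
---+---------+--------
5  | ACC-103 | 4450.25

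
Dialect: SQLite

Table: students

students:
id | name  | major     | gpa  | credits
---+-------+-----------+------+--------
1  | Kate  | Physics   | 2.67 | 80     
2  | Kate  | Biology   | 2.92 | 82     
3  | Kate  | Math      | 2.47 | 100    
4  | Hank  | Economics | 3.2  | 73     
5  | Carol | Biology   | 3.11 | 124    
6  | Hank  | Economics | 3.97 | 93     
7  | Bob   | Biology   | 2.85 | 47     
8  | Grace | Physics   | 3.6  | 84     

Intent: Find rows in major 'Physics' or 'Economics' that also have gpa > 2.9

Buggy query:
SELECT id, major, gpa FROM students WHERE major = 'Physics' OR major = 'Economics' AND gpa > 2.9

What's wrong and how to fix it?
Bug: Without parentheses, AND is evaluated before OR, so the gpa filter only applies to the 'Economics' branch

Fix: Group the OR with parentheses (or use IN), then AND the threshold

Corrected query:
SELECT id, major, gpa FROM students WHERE (major = 'Physics' OR major = 'Economics') AND gpa > 2.9

Result:
id | major     | gpa 
---+-----------+-----
4  | Economics | 3.2 
6  | Economics | 3.97
8  | Physics   | 3.6 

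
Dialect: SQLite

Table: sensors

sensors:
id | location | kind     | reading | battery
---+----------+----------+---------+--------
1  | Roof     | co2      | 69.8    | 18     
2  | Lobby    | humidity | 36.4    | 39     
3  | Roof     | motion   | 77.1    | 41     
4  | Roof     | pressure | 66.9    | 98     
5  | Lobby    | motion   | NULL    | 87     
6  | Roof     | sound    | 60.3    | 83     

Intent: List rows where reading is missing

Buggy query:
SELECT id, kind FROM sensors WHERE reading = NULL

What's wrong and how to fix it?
Bug: Comparing to NULL with '=' never matches; NULL = NULL is unknown, not true

Fix: Use IS NULL to test for NULL

Corrected query:
SELECT id, kind FROM sensors WHERE reading IS NULL

Result:
id | kind  
---+-------
5  | motion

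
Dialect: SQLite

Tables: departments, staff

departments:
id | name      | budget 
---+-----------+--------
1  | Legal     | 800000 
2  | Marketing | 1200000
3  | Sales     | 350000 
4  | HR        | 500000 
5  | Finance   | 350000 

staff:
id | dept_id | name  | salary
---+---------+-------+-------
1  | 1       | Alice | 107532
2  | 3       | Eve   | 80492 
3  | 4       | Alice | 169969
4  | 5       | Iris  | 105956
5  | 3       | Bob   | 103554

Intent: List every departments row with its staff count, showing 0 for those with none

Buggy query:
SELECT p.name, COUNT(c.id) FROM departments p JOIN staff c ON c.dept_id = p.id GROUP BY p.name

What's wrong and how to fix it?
Bug: INNER JOIN drops departments rows that have no matching staff rows

Fix: Use LEFT JOIN so parents without children still appear (COUNT(c.id) gives 0)

Corrected query:
SELECT p.name, COUNT(c.id) FROM departments p LEFT JOIN staff c ON c.dept_id = p.id GROUP BY p.name

Result:
name      | COUNT(c.id)
----------+------------
Finance   | 1          
HR        | 1          
Legal     | 1          
Marketing | 0          
Sales     | 2          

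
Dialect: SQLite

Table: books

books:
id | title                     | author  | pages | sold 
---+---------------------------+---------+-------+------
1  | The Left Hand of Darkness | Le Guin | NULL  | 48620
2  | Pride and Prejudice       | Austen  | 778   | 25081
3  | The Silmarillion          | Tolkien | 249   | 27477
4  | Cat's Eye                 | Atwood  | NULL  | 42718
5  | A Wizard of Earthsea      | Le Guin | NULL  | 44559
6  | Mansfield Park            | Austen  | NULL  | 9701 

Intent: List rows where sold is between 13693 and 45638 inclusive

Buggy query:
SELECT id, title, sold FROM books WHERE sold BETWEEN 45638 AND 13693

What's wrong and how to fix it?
Bug: BETWEEN expects the lower bound first; with 45638 AND 13693 the range is empty

Fix: Swap the bounds so the smaller value comes first

Corrected query:
SELECT id, title, sold FROM books WHERE sold BETWEEN 13693 AND 45638

Result:
id | title                | sold 
---+----------------------+------
2  | Pride and Prejudice  | 25081
3  | The Silmarillion     | 27477
4  | Cat's Eye            | 42718
5  | A Wizard of Earthsea | 44559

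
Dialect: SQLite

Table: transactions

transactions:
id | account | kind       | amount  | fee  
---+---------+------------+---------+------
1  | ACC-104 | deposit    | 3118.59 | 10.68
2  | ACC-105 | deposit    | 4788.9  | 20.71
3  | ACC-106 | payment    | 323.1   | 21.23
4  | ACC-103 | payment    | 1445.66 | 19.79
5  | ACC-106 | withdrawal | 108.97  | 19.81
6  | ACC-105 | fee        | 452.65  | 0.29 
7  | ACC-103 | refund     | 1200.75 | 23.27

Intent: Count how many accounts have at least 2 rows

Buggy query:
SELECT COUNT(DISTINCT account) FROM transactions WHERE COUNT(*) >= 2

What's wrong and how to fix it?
Bug: WHERE filters individual rows, not groups, so a group-level COUNT is invalid there

Fix: Use a subquery that GROUPs and filters with HAVING, then count its rows

Corrected query:
SELECT COUNT(*) FROM (SELECT account FROM transactions GROUP BY account HAVING COUNT(*) >= 2)

Result:
COUNT(*)
--------
3       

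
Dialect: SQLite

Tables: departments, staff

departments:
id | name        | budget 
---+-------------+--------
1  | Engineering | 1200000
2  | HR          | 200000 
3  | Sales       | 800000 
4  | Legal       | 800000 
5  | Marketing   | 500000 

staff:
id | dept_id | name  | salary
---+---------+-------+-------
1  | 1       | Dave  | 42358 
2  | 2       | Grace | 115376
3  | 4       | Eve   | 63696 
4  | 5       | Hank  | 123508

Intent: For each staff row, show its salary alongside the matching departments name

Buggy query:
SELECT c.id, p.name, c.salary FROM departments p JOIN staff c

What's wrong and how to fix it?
Bug: Missing join condition: each staff row is matched to all departments rows instead of just its own

Fix: Specify the join condition linking the foreign key to the parent id

Corrected query:
SELECT c.id, p.name, c.salary FROM departments p JOIN staff c ON c.dept_id = p.id

Result:
id | name        | salary
---+-------------+-------
1  | Engineering | 42358 
2  | HR          | 115376
3  | Legal       | 63696 
4  | Marketing   | 123508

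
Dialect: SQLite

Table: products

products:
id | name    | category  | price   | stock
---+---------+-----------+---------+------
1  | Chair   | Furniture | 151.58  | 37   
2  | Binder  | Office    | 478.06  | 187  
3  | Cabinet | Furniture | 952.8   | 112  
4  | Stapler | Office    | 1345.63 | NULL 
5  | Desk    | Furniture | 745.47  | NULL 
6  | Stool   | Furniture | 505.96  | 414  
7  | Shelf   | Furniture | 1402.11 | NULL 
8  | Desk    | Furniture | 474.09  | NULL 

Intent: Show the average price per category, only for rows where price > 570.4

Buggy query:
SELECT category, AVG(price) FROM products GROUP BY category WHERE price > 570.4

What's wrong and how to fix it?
Bug: Row-level WHERE must come before GROUP BY in the clause order

Fix: Move the WHERE clause before GROUP BY

Corrected query:
SELECT category, AVG(price) FROM products WHERE price > 570.4 GROUP BY category

Result:
category  | AVG(price)
----------+-----------
Furniture | 1033.46   
Office    | 1345.63   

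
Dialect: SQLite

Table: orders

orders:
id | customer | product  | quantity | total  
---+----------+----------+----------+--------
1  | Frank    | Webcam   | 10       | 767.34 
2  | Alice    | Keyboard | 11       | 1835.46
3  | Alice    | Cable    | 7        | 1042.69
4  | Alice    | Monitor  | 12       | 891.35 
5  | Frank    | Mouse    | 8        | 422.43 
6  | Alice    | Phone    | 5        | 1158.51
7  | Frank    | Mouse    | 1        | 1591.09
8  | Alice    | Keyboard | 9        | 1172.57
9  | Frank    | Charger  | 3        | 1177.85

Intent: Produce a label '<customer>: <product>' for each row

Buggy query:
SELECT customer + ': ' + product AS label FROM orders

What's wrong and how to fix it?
Bug: '+' is numeric addition; on text columns SQLite converts them to 0 instead of concatenating

Fix: Use the || operator for string concatenation

Corrected query:
SELECT customer || ': ' || product AS label FROM orders

Result:
label          
---------------
Frank: Webcam  
Alice: Keyboard
Alice: Cable   
Alice: Monitor 
Frank: Mouse   
Alice: Phone   
Frank: Mouse   
Alice: Keyboard
Frank: Charger 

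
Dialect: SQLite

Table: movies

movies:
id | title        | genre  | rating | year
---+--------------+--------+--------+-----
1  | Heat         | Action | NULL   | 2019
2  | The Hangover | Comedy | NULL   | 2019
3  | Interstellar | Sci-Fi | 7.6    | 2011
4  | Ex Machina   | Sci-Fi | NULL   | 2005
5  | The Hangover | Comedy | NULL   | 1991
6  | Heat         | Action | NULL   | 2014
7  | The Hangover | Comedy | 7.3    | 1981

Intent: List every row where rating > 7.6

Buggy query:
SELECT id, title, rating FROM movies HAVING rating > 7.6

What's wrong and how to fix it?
Bug: This is a non-aggregate query (no GROUP BY, no aggregates), so in SQLite the HAVING clause is invalid here; a row-level condition belongs in WHERE

Fix: Replace HAVING with WHERE since the condition applies to individual rows

Corrected query:
SELECT id, title, rating FROM movies WHERE rating > 7.6

Result:
(no rows)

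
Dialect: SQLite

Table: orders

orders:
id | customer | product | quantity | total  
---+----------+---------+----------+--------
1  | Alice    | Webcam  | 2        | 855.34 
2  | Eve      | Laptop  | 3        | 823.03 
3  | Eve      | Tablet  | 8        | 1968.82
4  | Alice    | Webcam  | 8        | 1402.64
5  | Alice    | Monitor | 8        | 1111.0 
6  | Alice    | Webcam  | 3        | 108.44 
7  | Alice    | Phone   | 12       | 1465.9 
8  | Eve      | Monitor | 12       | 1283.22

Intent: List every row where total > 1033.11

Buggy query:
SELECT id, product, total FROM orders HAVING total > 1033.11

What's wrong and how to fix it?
Bug: This is a non-aggregate query (no GROUP BY, no aggregates), so in SQLite the HAVING clause is invalid here; a row-level condition belongs in WHERE

Fix: Use WHERE for row-level filtering

Corrected query:
SELECT id, product, total FROM orders WHERE total > 1033.11

Result:
id | product | total  
---+---------+--------
3  | Tablet  | 1968.82
4  | Webcam  | 1402.64
5  | Monitor | 1111   
7  | Phone   | 1465.9 
8  | Monitor | 1283.22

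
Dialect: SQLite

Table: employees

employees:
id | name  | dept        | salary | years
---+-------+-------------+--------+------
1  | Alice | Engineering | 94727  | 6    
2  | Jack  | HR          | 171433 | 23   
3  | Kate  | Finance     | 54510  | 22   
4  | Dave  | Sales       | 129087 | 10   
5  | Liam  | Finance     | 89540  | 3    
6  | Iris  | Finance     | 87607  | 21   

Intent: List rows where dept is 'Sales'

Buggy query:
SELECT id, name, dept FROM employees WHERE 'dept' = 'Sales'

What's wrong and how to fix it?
Bug: 'dept' in single quotes is a string literal, not the column; the comparison is literal-vs-literal and never true

Fix: Reference the column as dept without single quotes

Corrected query:
SELECT id, name, dept FROM employees WHERE dept = 'Sales'

Result:
id | name | dept 
---+------+------
4  | Dave | Sales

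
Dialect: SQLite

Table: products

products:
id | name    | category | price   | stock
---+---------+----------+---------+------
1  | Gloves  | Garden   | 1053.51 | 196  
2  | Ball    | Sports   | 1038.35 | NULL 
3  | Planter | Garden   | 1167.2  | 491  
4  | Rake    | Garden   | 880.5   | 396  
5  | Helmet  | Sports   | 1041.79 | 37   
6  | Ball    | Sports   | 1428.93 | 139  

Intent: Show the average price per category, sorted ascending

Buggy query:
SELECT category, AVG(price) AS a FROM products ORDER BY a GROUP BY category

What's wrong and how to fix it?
Bug: ORDER BY appears before GROUP BY; SQL clause order requires GROUP BY first

Fix: Reorder: SELECT … FROM … GROUP BY … ORDER BY …

Corrected query:
SELECT category, AVG(price) AS a FROM products GROUP BY category ORDER BY a

Result:
category | a          
---------+------------
Garden   | 1033.736667
Sports   | 1169.69    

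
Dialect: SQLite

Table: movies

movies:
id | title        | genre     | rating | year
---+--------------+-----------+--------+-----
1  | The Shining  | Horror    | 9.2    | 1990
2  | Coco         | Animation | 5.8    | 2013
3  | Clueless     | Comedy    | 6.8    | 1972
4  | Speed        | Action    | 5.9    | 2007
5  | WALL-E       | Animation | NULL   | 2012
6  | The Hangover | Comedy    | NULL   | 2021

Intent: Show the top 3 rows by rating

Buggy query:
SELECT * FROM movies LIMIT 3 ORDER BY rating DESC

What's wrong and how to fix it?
Bug: ORDER BY cannot follow LIMIT; LIMIT is the final clause

Fix: Swap the clauses: ORDER BY first, then LIMIT

Corrected query:
SELECT * FROM movies ORDER BY rating DESC LIMIT 3

Result:
id | title       | genre  | rating | year
---+-------------+--------+--------+-----
1  | The Shining | Horror | 9.2    | 1990
3  | Clueless    | Comedy | 6.8    | 1972
4  | Speed       | Action | 5.9    | 2007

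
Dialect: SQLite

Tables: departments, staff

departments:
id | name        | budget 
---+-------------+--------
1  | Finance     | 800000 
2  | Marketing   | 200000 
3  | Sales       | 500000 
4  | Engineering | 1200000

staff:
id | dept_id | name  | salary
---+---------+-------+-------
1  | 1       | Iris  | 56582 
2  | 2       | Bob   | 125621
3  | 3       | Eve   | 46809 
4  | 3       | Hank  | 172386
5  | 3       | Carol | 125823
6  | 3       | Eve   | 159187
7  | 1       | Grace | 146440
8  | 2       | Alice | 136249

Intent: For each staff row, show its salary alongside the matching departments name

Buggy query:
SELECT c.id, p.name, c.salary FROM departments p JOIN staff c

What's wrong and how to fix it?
Bug: Missing join condition: each staff row is matched to all departments rows instead of just its own

Fix: Add ON c.dept_id = p.id to the JOIN

Corrected query:
SELECT c.id, p.name, c.salary FROM departments p JOIN staff c ON c.dept_id = p.id

Result:
id | name      | salary
---+-----------+-------
1  | Finance   | 56582 
2  | Marketing | 125621
3  | Sales     | 46809 
4  | Sales     | 172386
5  | Sales     | 125823
6  | Sales     | 159187
7  | Finance   | 146440
8  | Marketing | 136249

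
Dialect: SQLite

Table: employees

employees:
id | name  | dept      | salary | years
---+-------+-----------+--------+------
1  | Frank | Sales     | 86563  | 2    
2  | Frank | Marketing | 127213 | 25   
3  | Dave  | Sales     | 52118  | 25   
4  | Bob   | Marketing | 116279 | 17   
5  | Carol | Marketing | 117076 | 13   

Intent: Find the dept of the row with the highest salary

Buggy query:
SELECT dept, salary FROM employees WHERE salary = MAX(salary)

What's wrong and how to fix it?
Bug: WHERE is evaluated per row; an aggregate over the whole table isn't defined there

Fix: Wrap MAX in a scalar subquery so WHERE compares against a single value

Corrected query:
SELECT dept, salary FROM employees WHERE salary = (SELECT MAX(salary) FROM employees)

Result:
dept      | salary
----------+-------
Marketing | 127213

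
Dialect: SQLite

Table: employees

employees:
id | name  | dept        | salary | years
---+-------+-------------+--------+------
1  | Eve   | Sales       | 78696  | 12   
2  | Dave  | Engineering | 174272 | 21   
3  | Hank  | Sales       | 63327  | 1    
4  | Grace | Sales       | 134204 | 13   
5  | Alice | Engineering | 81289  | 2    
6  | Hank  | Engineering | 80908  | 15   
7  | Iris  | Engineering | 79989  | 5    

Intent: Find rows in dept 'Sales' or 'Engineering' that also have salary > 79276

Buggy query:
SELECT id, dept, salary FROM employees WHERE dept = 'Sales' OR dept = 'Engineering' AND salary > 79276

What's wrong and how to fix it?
Bug: Without parentheses, AND is evaluated before OR, so the salary filter only applies to the 'Engineering' branch

Fix: Add parentheses around the OR so the AND applies to both alternatives

Corrected query:
SELECT id, dept, salary FROM employees WHERE (dept = 'Sales' OR dept = 'Engineering') AND salary > 79276

Result:
id | dept        | salary
---+-------------+-------
2  | Engineering | 174272
4  | Sales       | 134204
5  | Engineering | 81289 
6  | Engineering | 80908 
7  | Engineering | 79989 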